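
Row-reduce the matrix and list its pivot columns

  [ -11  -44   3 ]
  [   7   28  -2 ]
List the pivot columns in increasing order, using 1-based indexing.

1, 3

R1 → -1/11·R1
  [ 1   4  -3/11 ]
  [ 7  28     -2 ]
R2 → R2 − 7·R1
  [ 1  4  -3/11 ]
  [ 0  0  -1/11 ]
R2 → -11·R2
  [ 1  4  -3/11 ]
  [ 0  0      1 ]
R1 → R1 + 3/11·R2
  [ 1  4  0 ]
  [ 0  0  1 ]
Pivot columns are the columns containing a leading 1.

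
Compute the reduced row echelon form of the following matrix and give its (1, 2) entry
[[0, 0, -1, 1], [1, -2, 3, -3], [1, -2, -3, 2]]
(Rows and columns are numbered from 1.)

-2

R1 ↔ R2
  [ 1  -2   3  -3 ]
  [ 0   0  -1   1 ]
  [ 1  -2  -3   2 ]
R3 := R3 − R1
  [ 1  -2   3  -3 ]
  [ 0   0  -1   1 ]
  [ 0   0  -6   5 ]
R2 := -1·R2
  [ 1  -2   3  -3 ]
  [ 0   0   1  -1 ]
  [ 0   0  -6   5 ]
R3 := R3 + 6·R2
  [ 1  -2  3  -3 ]
  [ 0   0  1  -1 ]
  [ 0   0  0  -1 ]
R3 := -1·R3
  [ 1  -2  3  -3 ]
  [ 0   0  1  -1 ]
  [ 0   0  0   1 ]
R2 := R2 + R3
  [ 1  -2  3  -3 ]
  [ 0   0  1   0 ]
  [ 0   0  0   1 ]
R1 := R1 + 3·R3
  [ 1  -2  3  0 ]
  [ 0   0  1  0 ]
  [ 0   0  0  1 ]
R1 := R1 − 3·R2
  [ 1  -2  0  0 ]
  [ 0   0  1  0 ]
  [ 0   0  0  1 ]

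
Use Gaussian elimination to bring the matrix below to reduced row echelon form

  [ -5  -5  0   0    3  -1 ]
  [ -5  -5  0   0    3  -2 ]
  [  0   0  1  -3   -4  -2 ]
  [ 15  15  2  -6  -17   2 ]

[[1, 1, 0, 0, -3/5, 0], [0, 0, 1, -3, -4, 0], [0, 0, 0, 0, 0, 1], [0, 0, 0, 0, 0, 0]]

Multiply r1 by -1/5.
  [  1   1  0   0  -3/5  1/5 ]
  [ -5  -5  0   0     3   -2 ]
  [  0   0  1  -3    -4   -2 ]
  [ 15  15  2  -6   -17    2 ]
Add 5 times r1 to r2.
  [  1   1  0   0  -3/5  1/5 ]
  [  0   0  0   0     0   -1 ]
  [  0   0  1  -3    -4   -2 ]
  [ 15  15  2  -6   -17    2 ]
Subtract 15 times r1 from r4.
  [ 1  1  0   0  -3/5  1/5 ]
  [ 0  0  0   0     0   -1 ]
  [ 0  0  1  -3    -4   -2 ]
  [ 0  0  2  -6    -8   -1 ]
Swap r2 and r3.
  [ 1  1  0   0  -3/5  1/5 ]
  [ 0  0  1  -3    -4   -2 ]
  [ 0  0  0   0     0   -1 ]
  [ 0  0  2  -6    -8   -1 ]
Subtract 2 times r2 from r4.
  [ 1  1  0   0  -3/5  1/5 ]
  [ 0  0  1  -3    -4   -2 ]
  [ 0  0  0   0     0   -1 ]
  [ 0  0  0   0     0    3 ]
Multiply r3 by -1.
  [ 1  1  0   0  -3/5  1/5 ]
  [ 0  0  1  -3    -4   -2 ]
  [ 0  0  0   0     0    1 ]
  [ 0  0  0   0     0    3 ]
Subtract 3 times r3 from r4.
  [ 1  1  0   0  -3/5  1/5 ]
  [ 0  0  1  -3    -4   -2 ]
  [ 0  0  0   0     0    1 ]
  [ 0  0  0   0     0    0 ]
Add 2 times r3 to r2.
  [ 1  1  0   0  -3/5  1/5 ]
  [ 0  0  1  -3    -4    0 ]
  [ 0  0  0   0     0    1 ]
  [ 0  0  0   0     0    0 ]
Subtract 1/5 times r3 from r1.
  [ 1  1  0   0  -3/5  0 ]
  [ 0  0  1  -3    -4  0 ]
  [ 0  0  0   0     0  1 ]
  [ 0  0  0   0     0  0 ]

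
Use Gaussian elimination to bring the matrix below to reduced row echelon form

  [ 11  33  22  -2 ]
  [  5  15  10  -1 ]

[[1, 3, 2, 0], [0, 0, 0, 1]]

r1 := 1/11·r1
  [ 1   3   2  -2/11 ]
  [ 5  15  10     -1 ]
r2 := r2 − 5·r1
  [ 1  3  2  -2/11 ]
  [ 0  0  0  -1/11 ]
r2 := -11·r2
  [ 1  3  2  -2/11 ]
  [ 0  0  0      1 ]
r1 := r1 + 2/11·r2
  [ 1  3  2  0 ]
  [ 0  0  0  1 ]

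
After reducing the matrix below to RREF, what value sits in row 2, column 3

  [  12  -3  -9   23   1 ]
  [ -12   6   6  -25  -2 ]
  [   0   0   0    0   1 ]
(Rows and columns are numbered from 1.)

Multiply R1 by 1/12.
  [   1  -1/4  -3/4  23/12  1/12 ]
  [ -12     6     6    -25    -2 ]
  [   0     0     0      0     1 ]
Add 12 times R1 to R2.
  [ 1  -1/4  -3/4  23/12  1/12 ]
  [ 0     3    -3     -2    -1 ]
  [ 0     0     0      0     1 ]
Multiply R2 by 1/3.
  [ 1  -1/4  -3/4  23/12  1/12 ]
  [ 0     1    -1   -2/3  -1/3 ]
  [ 0     0     0      0     1 ]
Add 1/3 times R3 to R2.
  [ 1  -1/4  -3/4  23/12  1/12 ]
  [ 0     1    -1   -2/3     0 ]
  [ 0     0     0      0     1 ]
Subtract 1/12 times R3 from R1.
  [ 1  -1/4  -3/4  23/12  0 ]
  [ 0     1    -1   -2/3  0 ]
  [ 0     0     0      0  1 ]
Add 1/4 times R2 to R1.
  [ 1  0  -1   7/4  0 ]
  [ 0  1  -1  -2/3  0 ]
  [ 0  0   0     0  1 ]

-1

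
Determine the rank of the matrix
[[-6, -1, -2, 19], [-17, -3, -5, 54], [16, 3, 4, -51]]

rank = 2

R1 ← -1/6·R1
  [   1  1/6  1/3  -19/6 ]
  [ -17   -3   -5     54 ]
  [  16    3    4    -51 ]
R2 ← R2 + 17·R1
  [  1   1/6  1/3  -19/6 ]
  [  0  -1/6  2/3    1/6 ]
  [ 16     3    4    -51 ]
R3 ← R3 − 16·R1
  [ 1   1/6   1/3  -19/6 ]
  [ 0  -1/6   2/3    1/6 ]
  [ 0   1/3  -4/3   -1/3 ]
R2 ← -6·R2
  [ 1  1/6   1/3  -19/6 ]
  [ 0    1    -4     -1 ]
  [ 0  1/3  -4/3   -1/3 ]
R3 ← R3 − 1/3·R2
  [ 1  1/6  1/3  -19/6 ]
  [ 0    1   -4     -1 ]
  [ 0    0    0      0 ]
R1 ← R1 − 1/6·R2
  [ 1  0   1  -3 ]
  [ 0  1  -4  -1 ]
  [ 0  0   0   0 ]
The reduced form has 2 nonzero rows.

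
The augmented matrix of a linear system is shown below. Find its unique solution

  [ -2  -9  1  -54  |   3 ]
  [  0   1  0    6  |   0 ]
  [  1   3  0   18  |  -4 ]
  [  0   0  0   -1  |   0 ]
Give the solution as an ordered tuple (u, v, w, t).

(-4, 0, -5, 0)

ρ1 -> -1/2·ρ1
  [ 1  9/2  -1/2  27  |  -3/2 ]
  [ 0    1     0   6  |     0 ]
  [ 1    3     0  18  |    -4 ]
  [ 0    0     0  -1  |     0 ]
ρ3 -> ρ3 − ρ1
  [ 1   9/2  -1/2  27  |  -3/2 ]
  [ 0     1     0   6  |     0 ]
  [ 0  -3/2   1/2  -9  |  -5/2 ]
  [ 0     0     0  -1  |     0 ]
ρ3 -> ρ3 + 3/2·ρ2
  [ 1  9/2  -1/2  27  |  -3/2 ]
  [ 0    1     0   6  |     0 ]
  [ 0    0   1/2   0  |  -5/2 ]
  [ 0    0     0  -1  |     0 ]
ρ3 -> 2·ρ3
  [ 1  9/2  -1/2  27  |  -3/2 ]
  [ 0    1     0   6  |     0 ]
  [ 0    0     1   0  |    -5 ]
  [ 0    0     0  -1  |     0 ]
ρ4 -> -1·ρ4
  [ 1  9/2  -1/2  27  |  -3/2 ]
  [ 0    1     0   6  |     0 ]
  [ 0    0     1   0  |    -5 ]
  [ 0    0     0   1  |     0 ]
ρ2 -> ρ2 − 6·ρ4
  [ 1  9/2  -1/2  27  |  -3/2 ]
  [ 0    1     0   0  |     0 ]
  [ 0    0     1   0  |    -5 ]
  [ 0    0     0   1  |     0 ]
ρ1 -> ρ1 − 27·ρ4
  [ 1  9/2  -1/2  0  |  -3/2 ]
  [ 0    1     0  0  |     0 ]
  [ 0    0     1  0  |    -5 ]
  [ 0    0     0  1  |     0 ]
ρ1 -> ρ1 + 1/2·ρ3
  [ 1  9/2  0  0  |  -4 ]
  [ 0    1  0  0  |   0 ]
  [ 0    0  1  0  |  -5 ]
  [ 0    0  0  1  |   0 ]
ρ1 -> ρ1 − 9/2·ρ2
  [ 1  0  0  0  |  -4 ]
  [ 0  1  0  0  |   0 ]
  [ 0  0  1  0  |  -5 ]
  [ 0  0  0  1  |   0 ]
Reading off the last column: u = -4, v = 0, w = -5, t = 0.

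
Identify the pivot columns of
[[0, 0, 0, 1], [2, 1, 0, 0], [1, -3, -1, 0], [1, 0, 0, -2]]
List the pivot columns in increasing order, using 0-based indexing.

0, 1, 2, 3

Swap R1 and R2.
  [ 2   1   0   0 ]
  [ 0   0   0   1 ]
  [ 1  -3  -1   0 ]
  [ 1   0   0  -2 ]
Multiply R1 by 1/2.
  [ 1  1/2   0   0 ]
  [ 0    0   0   1 ]
  [ 1   -3  -1   0 ]
  [ 1    0   0  -2 ]
Subtract R1 from R3.
  [ 1   1/2   0   0 ]
  [ 0     0   0   1 ]
  [ 0  -7/2  -1   0 ]
  [ 1     0   0  -2 ]
Subtract R1 from R4.
  [ 1   1/2   0   0 ]
  [ 0     0   0   1 ]
  [ 0  -7/2  -1   0 ]
  [ 0  -1/2   0  -2 ]
Swap R2 and R3.
  [ 1   1/2   0   0 ]
  [ 0  -7/2  -1   0 ]
  [ 0     0   0   1 ]
  [ 0  -1/2   0  -2 ]
Multiply R2 by -2/7.
  [ 1   1/2    0   0 ]
  [ 0     1  2/7   0 ]
  [ 0     0    0   1 ]
  [ 0  -1/2    0  -2 ]
Add 1/2 times R2 to R4.
  [ 1  1/2    0   0 ]
  [ 0    1  2/7   0 ]
  [ 0    0    0   1 ]
  [ 0    0  1/7  -2 ]
Swap R3 and R4.
  [ 1  1/2    0   0 ]
  [ 0    1  2/7   0 ]
  [ 0    0  1/7  -2 ]
  [ 0    0    0   1 ]
Multiply R3 by 7.
  [ 1  1/2    0    0 ]
  [ 0    1  2/7    0 ]
  [ 0    0    1  -14 ]
  [ 0    0    0    1 ]
Add 14 times R4 to R3.
  [ 1  1/2    0  0 ]
  [ 0    1  2/7  0 ]
  [ 0    0    1  0 ]
  [ 0    0    0  1 ]
Subtract 2/7 times R3 from R2.
  [ 1  1/2  0  0 ]
  [ 0    1  0  0 ]
  [ 0    0  1  0 ]
  [ 0    0  0  1 ]
Subtract 1/2 times R2 from R1.
  [ 1  0  0  0 ]
  [ 0  1  0  0 ]
  [ 0  0  1  0 ]
  [ 0  0  0  1 ]
Pivot columns are the columns containing a leading 1.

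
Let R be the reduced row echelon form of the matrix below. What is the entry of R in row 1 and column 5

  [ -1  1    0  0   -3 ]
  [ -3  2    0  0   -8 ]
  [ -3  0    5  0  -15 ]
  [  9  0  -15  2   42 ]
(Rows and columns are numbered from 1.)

2

ρ1 ← -1·ρ1
  [  1  -1    0  0    3 ]
  [ -3   2    0  0   -8 ]
  [ -3   0    5  0  -15 ]
  [  9   0  -15  2   42 ]
ρ2 ← ρ2 + 3·ρ1
  [  1  -1    0  0    3 ]
  [  0  -1    0  0    1 ]
  [ -3   0    5  0  -15 ]
  [  9   0  -15  2   42 ]
ρ3 ← ρ3 + 3·ρ1
  [ 1  -1    0  0   3 ]
  [ 0  -1    0  0   1 ]
  [ 0  -3    5  0  -6 ]
  [ 9   0  -15  2  42 ]
ρ4 ← ρ4 − 9·ρ1
  [ 1  -1    0  0   3 ]
  [ 0  -1    0  0   1 ]
  [ 0  -3    5  0  -6 ]
  [ 0   9  -15  2  15 ]
ρ2 ← -1·ρ2
  [ 1  -1    0  0   3 ]
  [ 0   1    0  0  -1 ]
  [ 0  -3    5  0  -6 ]
  [ 0   9  -15  2  15 ]
ρ3 ← ρ3 + 3·ρ2
  [ 1  -1    0  0   3 ]
  [ 0   1    0  0  -1 ]
  [ 0   0    5  0  -9 ]
  [ 0   9  -15  2  15 ]
ρ4 ← ρ4 − 9·ρ2
  [ 1  -1    0  0   3 ]
  [ 0   1    0  0  -1 ]
  [ 0   0    5  0  -9 ]
  [ 0   0  -15  2  24 ]
ρ3 ← 1/5·ρ3
  [ 1  -1    0  0     3 ]
  [ 0   1    0  0    -1 ]
  [ 0   0    1  0  -9/5 ]
  [ 0   0  -15  2    24 ]
ρ4 ← ρ4 + 15·ρ3
  [ 1  -1  0  0     3 ]
  [ 0   1  0  0    -1 ]
  [ 0   0  1  0  -9/5 ]
  [ 0   0  0  2    -3 ]
ρ4 ← 1/2·ρ4
  [ 1  -1  0  0     3 ]
  [ 0   1  0  0    -1 ]
  [ 0   0  1  0  -9/5 ]
  [ 0   0  0  1  -3/2 ]
ρ1 ← ρ1 + ρ2
  [ 1  0  0  0     2 ]
  [ 0  1  0  0    -1 ]
  [ 0  0  1  0  -9/5 ]
  [ 0  0  0  1  -3/2 ]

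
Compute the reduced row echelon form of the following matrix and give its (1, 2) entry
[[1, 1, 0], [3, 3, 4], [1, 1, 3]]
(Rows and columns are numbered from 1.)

R2 -> R2 − 3·R1
  [ 1  1  0 ]
  [ 0  0  4 ]
  [ 1  1  3 ]
R3 -> R3 − R1
  [ 1  1  0 ]
  [ 0  0  4 ]
  [ 0  0  3 ]
R2 -> 1/4·R2
  [ 1  1  0 ]
  [ 0  0  1 ]
  [ 0  0  3 ]
R3 -> R3 − 3·R2
  [ 1  1  0 ]
  [ 0  0  1 ]
  [ 0  0  0 ]

1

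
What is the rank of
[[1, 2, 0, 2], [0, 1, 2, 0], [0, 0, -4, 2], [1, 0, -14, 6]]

rank = 4

ρ4 → ρ4 − ρ1
ρ4 → ρ4 + 2·ρ2
ρ3 → -1/4·ρ3
ρ4 → ρ4 + 10·ρ3
ρ4 → -1·ρ4
ρ3 → ρ3 + 1/2·ρ4
ρ1 → ρ1 − 2·ρ4
ρ2 → ρ2 − 2·ρ3
ρ1 → ρ1 − 2·ρ2
The reduced form has 4 nonzero rows.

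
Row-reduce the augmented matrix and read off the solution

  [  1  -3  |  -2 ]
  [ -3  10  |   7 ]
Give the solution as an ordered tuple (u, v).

R2 → R2 + 3·R1
R1 → R1 + 3·R2
Reading off the last column: u = 1, v = 1.

(1, 1)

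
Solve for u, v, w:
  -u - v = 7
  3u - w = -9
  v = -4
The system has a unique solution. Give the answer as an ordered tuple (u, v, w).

(-3, -4, 0)

Form the augmented matrix and row-reduce:
  [ -1  -1   0  |   7 ]
  [  3   0  -1  |  -9 ]
  [  0   1   0  |  -4 ]
ρ1 -> -1·ρ1
  [ 1  1   0  |  -7 ]
  [ 3  0  -1  |  -9 ]
  [ 0  1   0  |  -4 ]
ρ2 -> ρ2 − 3·ρ1
  [ 1   1   0  |  -7 ]
  [ 0  -3  -1  |  12 ]
  [ 0   1   0  |  -4 ]
ρ2 -> -1/3·ρ2
  [ 1  1    0  |  -7 ]
  [ 0  1  1/3  |  -4 ]
  [ 0  1    0  |  -4 ]
ρ3 -> ρ3 − ρ2
  [ 1  1     0  |  -7 ]
  [ 0  1   1/3  |  -4 ]
  [ 0  0  -1/3  |   0 ]
ρ3 -> -3·ρ3
  [ 1  1    0  |  -7 ]
  [ 0  1  1/3  |  -4 ]
  [ 0  0    1  |   0 ]
ρ2 -> ρ2 − 1/3·ρ3
  [ 1  1  0  |  -7 ]
  [ 0  1  0  |  -4 ]
  [ 0  0  1  |   0 ]
ρ1 -> ρ1 − ρ2
  [ 1  0  0  |  -3 ]
  [ 0  1  0  |  -4 ]
  [ 0  0  1  |   0 ]
Reading off the last column: u = -3, v = -4, w = 0.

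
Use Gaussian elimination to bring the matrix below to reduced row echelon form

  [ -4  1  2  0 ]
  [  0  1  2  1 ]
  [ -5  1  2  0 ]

[[1, 0, 0, 0], [0, 1, 2, 0], [0, 0, 0, 1]]

r1 -> -1/4·r1
  [  1  -1/4  -1/2  0 ]
  [  0     1     2  1 ]
  [ -5     1     2  0 ]
r3 -> r3 + 5·r1
  [ 1  -1/4  -1/2  0 ]
  [ 0     1     2  1 ]
  [ 0  -1/4  -1/2  0 ]
r3 -> r3 + 1/4·r2
  [ 1  -1/4  -1/2    0 ]
  [ 0     1     2    1 ]
  [ 0     0     0  1/4 ]
r3 -> 4·r3
  [ 1  -1/4  -1/2  0 ]
  [ 0     1     2  1 ]
  [ 0     0     0  1 ]
r2 -> r2 − r3
  [ 1  -1/4  -1/2  0 ]
  [ 0     1     2  0 ]
  [ 0     0     0  1 ]
r1 -> r1 + 1/4·r2
  [ 1  0  0  0 ]
  [ 0  1  2  0 ]
  [ 0  0  0  1 ]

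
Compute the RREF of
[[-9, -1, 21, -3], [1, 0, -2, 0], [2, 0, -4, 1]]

[[1, 0, -2, 0], [0, 1, -3, 0], [0, 0, 0, 1]]

Multiply R1 by -1/9.
Subtract R1 from R2.
Subtract 2 times R1 from R3.
Multiply R2 by -9.
Add 2/9 times R2 to R3.
Subtract 3 times R3 from R2.
Subtract 1/3 times R3 from R1.
Subtract 1/9 times R2 from R1.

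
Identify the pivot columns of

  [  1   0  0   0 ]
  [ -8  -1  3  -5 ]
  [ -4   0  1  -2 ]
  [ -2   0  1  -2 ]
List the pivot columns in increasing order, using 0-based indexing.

R2 ← R2 + 8·R1
  [  1   0  0   0 ]
  [  0  -1  3  -5 ]
  [ -4   0  1  -2 ]
  [ -2   0  1  -2 ]
R3 ← R3 + 4·R1
  [  1   0  0   0 ]
  [  0  -1  3  -5 ]
  [  0   0  1  -2 ]
  [ -2   0  1  -2 ]
R4 ← R4 + 2·R1
  [ 1   0  0   0 ]
  [ 0  -1  3  -5 ]
  [ 0   0  1  -2 ]
  [ 0   0  1  -2 ]
R2 ← -1·R2
  [ 1  0   0   0 ]
  [ 0  1  -3   5 ]
  [ 0  0   1  -2 ]
  [ 0  0   1  -2 ]
R4 ← R4 − R3
  [ 1  0   0   0 ]
  [ 0  1  -3   5 ]
  [ 0  0   1  -2 ]
  [ 0  0   0   0 ]
R2 ← R2 + 3·R3
  [ 1  0  0   0 ]
  [ 0  1  0  -1 ]
  [ 0  0  1  -2 ]
  [ 0  0  0   0 ]
Pivot columns are the columns containing a leading 1.

0, 1, 2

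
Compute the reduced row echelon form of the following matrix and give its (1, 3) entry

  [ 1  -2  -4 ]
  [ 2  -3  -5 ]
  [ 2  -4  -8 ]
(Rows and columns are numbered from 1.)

R2 -> R2 − 2·R1
R3 -> R3 − 2·R1
R1 -> R1 + 2·R2

2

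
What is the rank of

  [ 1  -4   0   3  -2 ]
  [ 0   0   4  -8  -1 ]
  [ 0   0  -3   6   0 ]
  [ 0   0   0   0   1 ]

r2 ← 1/4·r2
  [ 1  -4   0   3    -2 ]
  [ 0   0   1  -2  -1/4 ]
  [ 0   0  -3   6     0 ]
  [ 0   0   0   0     1 ]
r3 ← r3 + 3·r2
  [ 1  -4  0   3    -2 ]
  [ 0   0  1  -2  -1/4 ]
  [ 0   0  0   0  -3/4 ]
  [ 0   0  0   0     1 ]
r3 ← -4/3·r3
  [ 1  -4  0   3    -2 ]
  [ 0   0  1  -2  -1/4 ]
  [ 0   0  0   0     1 ]
  [ 0   0  0   0     1 ]
r4 ← r4 − r3
  [ 1  -4  0   3    -2 ]
  [ 0   0  1  -2  -1/4 ]
  [ 0   0  0   0     1 ]
  [ 0   0  0   0     0 ]
r2 ← r2 + 1/4·r3
  [ 1  -4  0   3  -2 ]
  [ 0   0  1  -2   0 ]
  [ 0   0  0   0   1 ]
  [ 0   0  0   0   0 ]
r1 ← r1 + 2·r3
  [ 1  -4  0   3  0 ]
  [ 0   0  1  -2  0 ]
  [ 0   0  0   0  1 ]
  [ 0   0  0   0  0 ]
The reduced form has 3 nonzero rows.

rank = 3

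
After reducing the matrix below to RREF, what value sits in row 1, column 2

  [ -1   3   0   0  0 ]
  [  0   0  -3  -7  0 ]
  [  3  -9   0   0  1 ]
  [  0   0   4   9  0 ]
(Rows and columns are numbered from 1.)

ρ1 ← -1·ρ1
ρ3 ← ρ3 − 3·ρ1
ρ2 ← -1/3·ρ2
ρ4 ← ρ4 − 4·ρ2
ρ3 <=> ρ4
ρ3 ← -3·ρ3
ρ2 ← ρ2 − 7/3·ρ3

-3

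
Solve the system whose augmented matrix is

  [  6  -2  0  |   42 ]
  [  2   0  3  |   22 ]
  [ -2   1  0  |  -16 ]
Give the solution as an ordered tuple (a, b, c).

Multiply R1 by 1/6.
  [  1  -1/3  0  |    7 ]
  [  2     0  3  |   22 ]
  [ -2     1  0  |  -16 ]
Subtract 2 times R1 from R2.
  [  1  -1/3  0  |    7 ]
  [  0   2/3  3  |    8 ]
  [ -2     1  0  |  -16 ]
Add 2 times R1 to R3.
  [ 1  -1/3  0  |   7 ]
  [ 0   2/3  3  |   8 ]
  [ 0   1/3  0  |  -2 ]
Multiply R2 by 3/2.
  [ 1  -1/3    0  |   7 ]
  [ 0     1  9/2  |  12 ]
  [ 0   1/3    0  |  -2 ]
Subtract 1/3 times R2 from R3.
  [ 1  -1/3     0  |   7 ]
  [ 0     1   9/2  |  12 ]
  [ 0     0  -3/2  |  -6 ]
Multiply R3 by -2/3.
  [ 1  -1/3    0  |   7 ]
  [ 0     1  9/2  |  12 ]
  [ 0     0    1  |   4 ]
Subtract 9/2 times R3 from R2.
  [ 1  -1/3  0  |   7 ]
  [ 0     1  0  |  -6 ]
  [ 0     0  1  |   4 ]
Add 1/3 times R2 to R1.
  [ 1  0  0  |   5 ]
  [ 0  1  0  |  -6 ]
  [ 0  0  1  |   4 ]
Reading off the last column: a = 5, b = -6, c = 4.

(5, -6, 4)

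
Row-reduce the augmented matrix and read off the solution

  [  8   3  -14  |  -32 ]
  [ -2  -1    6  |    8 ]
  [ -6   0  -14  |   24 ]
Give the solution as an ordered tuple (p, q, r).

ρ1 → 1/8·ρ1
  [  1  3/8  -7/4  |  -4 ]
  [ -2   -1     6  |   8 ]
  [ -6    0   -14  |  24 ]
ρ2 → ρ2 + 2·ρ1
  [  1   3/8  -7/4  |  -4 ]
  [  0  -1/4   5/2  |   0 ]
  [ -6     0   -14  |  24 ]
ρ3 → ρ3 + 6·ρ1
  [ 1   3/8   -7/4  |  -4 ]
  [ 0  -1/4    5/2  |   0 ]
  [ 0   9/4  -49/2  |   0 ]
ρ2 → -4·ρ2
  [ 1  3/8   -7/4  |  -4 ]
  [ 0    1    -10  |   0 ]
  [ 0  9/4  -49/2  |   0 ]
ρ3 → ρ3 − 9/4·ρ2
  [ 1  3/8  -7/4  |  -4 ]
  [ 0    1   -10  |   0 ]
  [ 0    0    -2  |   0 ]
ρ3 → -1/2·ρ3
  [ 1  3/8  -7/4  |  -4 ]
  [ 0    1   -10  |   0 ]
  [ 0    0     1  |   0 ]
ρ2 → ρ2 + 10·ρ3
  [ 1  3/8  -7/4  |  -4 ]
  [ 0    1     0  |   0 ]
  [ 0    0     1  |   0 ]
ρ1 → ρ1 + 7/4·ρ3
  [ 1  3/8  0  |  -4 ]
  [ 0    1  0  |   0 ]
  [ 0    0  1  |   0 ]
ρ1 → ρ1 − 3/8·ρ2
  [ 1  0  0  |  -4 ]
  [ 0  1  0  |   0 ]
  [ 0  0  1  |   0 ]
Reading off the last column: p = -4, q = 0, r = 0.

(-4, 0, 0)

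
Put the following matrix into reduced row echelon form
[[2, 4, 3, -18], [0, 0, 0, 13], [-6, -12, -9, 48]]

r1 := 1/2·r1
  [  1    2  3/2  -9 ]
  [  0    0    0  13 ]
  [ -6  -12   -9  48 ]
r3 := r3 + 6·r1
  [ 1  2  3/2  -9 ]
  [ 0  0    0  13 ]
  [ 0  0    0  -6 ]
r2 := 1/13·r2
  [ 1  2  3/2  -9 ]
  [ 0  0    0   1 ]
  [ 0  0    0  -6 ]
r3 := r3 + 6·r2
  [ 1  2  3/2  -9 ]
  [ 0  0    0   1 ]
  [ 0  0    0   0 ]
r1 := r1 + 9·r2
  [ 1  2  3/2  0 ]
  [ 0  0    0  1 ]
  [ 0  0    0  0 ]

[[1, 2, 3/2, 0], [0, 0, 0, 1], [0, 0, 0, 0]]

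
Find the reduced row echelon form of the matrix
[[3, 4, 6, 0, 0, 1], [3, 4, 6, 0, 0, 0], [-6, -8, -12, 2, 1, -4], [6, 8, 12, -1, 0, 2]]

R1 → 1/3·R1
  [  1  4/3    2   0  0  1/3 ]
  [  3    4    6   0  0    0 ]
  [ -6   -8  -12   2  1   -4 ]
  [  6    8   12  -1  0    2 ]
R2 → R2 − 3·R1
  [  1  4/3    2   0  0  1/3 ]
  [  0    0    0   0  0   -1 ]
  [ -6   -8  -12   2  1   -4 ]
  [  6    8   12  -1  0    2 ]
R3 → R3 + 6·R1
  [ 1  4/3   2   0  0  1/3 ]
  [ 0    0   0   0  0   -1 ]
  [ 0    0   0   2  1   -2 ]
  [ 6    8  12  -1  0    2 ]
R4 → R4 − 6·R1
  [ 1  4/3  2   0  0  1/3 ]
  [ 0    0  0   0  0   -1 ]
  [ 0    0  0   2  1   -2 ]
  [ 0    0  0  -1  0    0 ]
R2 ↔ R3
  [ 1  4/3  2   0  0  1/3 ]
  [ 0    0  0   2  1   -2 ]
  [ 0    0  0   0  0   -1 ]
  [ 0    0  0  -1  0    0 ]
R2 → 1/2·R2
  [ 1  4/3  2   0    0  1/3 ]
  [ 0    0  0   1  1/2   -1 ]
  [ 0    0  0   0    0   -1 ]
  [ 0    0  0  -1    0    0 ]
R4 → R4 + R2
  [ 1  4/3  2  0    0  1/3 ]
  [ 0    0  0  1  1/2   -1 ]
  [ 0    0  0  0    0   -1 ]
  [ 0    0  0  0  1/2   -1 ]
R3 ↔ R4
  [ 1  4/3  2  0    0  1/3 ]
  [ 0    0  0  1  1/2   -1 ]
  [ 0    0  0  0  1/2   -1 ]
  [ 0    0  0  0    0   -1 ]
R3 → 2·R3
  [ 1  4/3  2  0    0  1/3 ]
  [ 0    0  0  1  1/2   -1 ]
  [ 0    0  0  0    1   -2 ]
  [ 0    0  0  0    0   -1 ]
R4 → -1·R4
  [ 1  4/3  2  0    0  1/3 ]
  [ 0    0  0  1  1/2   -1 ]
  [ 0    0  0  0    1   -2 ]
  [ 0    0  0  0    0    1 ]
R3 → R3 + 2·R4
  [ 1  4/3  2  0    0  1/3 ]
  [ 0    0  0  1  1/2   -1 ]
  [ 0    0  0  0    1    0 ]
  [ 0    0  0  0    0    1 ]
R2 → R2 + R4
  [ 1  4/3  2  0    0  1/3 ]
  [ 0    0  0  1  1/2    0 ]
  [ 0    0  0  0    1    0 ]
  [ 0    0  0  0    0    1 ]
R1 → R1 − 1/3·R4
  [ 1  4/3  2  0    0  0 ]
  [ 0    0  0  1  1/2  0 ]
  [ 0    0  0  0    1  0 ]
  [ 0    0  0  0    0  1 ]
R2 → R2 − 1/2·R3
  [ 1  4/3  2  0  0  0 ]
  [ 0    0  0  1  0  0 ]
  [ 0    0  0  0  1  0 ]
  [ 0    0  0  0  0  1 ]

[[1, 4/3, 2, 0, 0, 0], [0, 0, 0, 1, 0, 0], [0, 0, 0, 0, 1, 0], [0, 0, 0, 0, 0, 1]]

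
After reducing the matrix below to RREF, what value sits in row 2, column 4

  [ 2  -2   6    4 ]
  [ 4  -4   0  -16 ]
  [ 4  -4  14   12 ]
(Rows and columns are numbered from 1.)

2

R1 → 1/2·R1
  [ 1  -1   3    2 ]
  [ 4  -4   0  -16 ]
  [ 4  -4  14   12 ]
R2 → R2 − 4·R1
  [ 1  -1    3    2 ]
  [ 0   0  -12  -24 ]
  [ 4  -4   14   12 ]
R3 → R3 − 4·R1
  [ 1  -1    3    2 ]
  [ 0   0  -12  -24 ]
  [ 0   0    2    4 ]
R2 → -1/12·R2
  [ 1  -1  3  2 ]
  [ 0   0  1  2 ]
  [ 0   0  2  4 ]
R3 → R3 − 2·R2
  [ 1  -1  3  2 ]
  [ 0   0  1  2 ]
  [ 0   0  0  0 ]
R1 → R1 − 3·R2
  [ 1  -1  0  -4 ]
  [ 0   0  1   2 ]
  [ 0   0  0   0 ]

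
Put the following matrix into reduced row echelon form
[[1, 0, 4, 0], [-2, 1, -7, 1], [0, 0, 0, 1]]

r2 → r2 + 2·r1
  [ 1  0  4  0 ]
  [ 0  1  1  1 ]
  [ 0  0  0  1 ]
r2 → r2 − r3
  [ 1  0  4  0 ]
  [ 0  1  1  0 ]
  [ 0  0  0  1 ]

[[1, 0, 4, 0], [0, 1, 1, 0], [0, 0, 0, 1]]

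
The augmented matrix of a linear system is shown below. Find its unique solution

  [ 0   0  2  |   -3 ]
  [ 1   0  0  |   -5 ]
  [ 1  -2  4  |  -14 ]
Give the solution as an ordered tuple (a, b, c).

(-5, 3/2, -3/2)

Swap ρ1 and ρ2.
  [ 1   0  0  |   -5 ]
  [ 0   0  2  |   -3 ]
  [ 1  -2  4  |  -14 ]
Subtract ρ1 from ρ3.
  [ 1   0  0  |  -5 ]
  [ 0   0  2  |  -3 ]
  [ 0  -2  4  |  -9 ]
Swap ρ2 and ρ3.
  [ 1   0  0  |  -5 ]
  [ 0  -2  4  |  -9 ]
  [ 0   0  2  |  -3 ]
Multiply ρ2 by -1/2.
  [ 1  0   0  |   -5 ]
  [ 0  1  -2  |  9/2 ]
  [ 0  0   2  |   -3 ]
Multiply ρ3 by 1/2.
  [ 1  0   0  |    -5 ]
  [ 0  1  -2  |   9/2 ]
  [ 0  0   1  |  -3/2 ]
Add 2 times ρ3 to ρ2.
  [ 1  0  0  |    -5 ]
  [ 0  1  0  |   3/2 ]
  [ 0  0  1  |  -3/2 ]
Reading off the last column: a = -5, b = 3/2, c = -3/2.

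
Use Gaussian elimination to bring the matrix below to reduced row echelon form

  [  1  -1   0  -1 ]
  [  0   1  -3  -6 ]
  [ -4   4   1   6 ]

[[1, 0, 0, -1], [0, 1, 0, 0], [0, 0, 1, 2]]

ρ3 -> ρ3 + 4·ρ1
  [ 1  -1   0  -1 ]
  [ 0   1  -3  -6 ]
  [ 0   0   1   2 ]
ρ2 -> ρ2 + 3·ρ3
  [ 1  -1  0  -1 ]
  [ 0   1  0   0 ]
  [ 0   0  1   2 ]
ρ1 -> ρ1 + ρ2
  [ 1  0  0  -1 ]
  [ 0  1  0   0 ]
  [ 0  0  1   2 ]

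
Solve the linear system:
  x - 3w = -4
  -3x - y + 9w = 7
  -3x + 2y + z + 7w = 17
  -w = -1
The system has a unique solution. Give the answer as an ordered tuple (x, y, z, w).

Form the augmented matrix and row-reduce:
  [  1   0  0  -3  |  -4 ]
  [ -3  -1  0   9  |   7 ]
  [ -3   2  1   7  |  17 ]
  [  0   0  0  -1  |  -1 ]
R2 → R2 + 3·R1
  [  1   0  0  -3  |  -4 ]
  [  0  -1  0   0  |  -5 ]
  [ -3   2  1   7  |  17 ]
  [  0   0  0  -1  |  -1 ]
R3 → R3 + 3·R1
  [ 1   0  0  -3  |  -4 ]
  [ 0  -1  0   0  |  -5 ]
  [ 0   2  1  -2  |   5 ]
  [ 0   0  0  -1  |  -1 ]
R2 → -1·R2
  [ 1  0  0  -3  |  -4 ]
  [ 0  1  0   0  |   5 ]
  [ 0  2  1  -2  |   5 ]
  [ 0  0  0  -1  |  -1 ]
R3 → R3 − 2·R2
  [ 1  0  0  -3  |  -4 ]
  [ 0  1  0   0  |   5 ]
  [ 0  0  1  -2  |  -5 ]
  [ 0  0  0  -1  |  -1 ]
R4 → -1·R4
  [ 1  0  0  -3  |  -4 ]
  [ 0  1  0   0  |   5 ]
  [ 0  0  1  -2  |  -5 ]
  [ 0  0  0   1  |   1 ]
R3 → R3 + 2·R4
  [ 1  0  0  -3  |  -4 ]
  [ 0  1  0   0  |   5 ]
  [ 0  0  1   0  |  -3 ]
  [ 0  0  0   1  |   1 ]
R1 → R1 + 3·R4
  [ 1  0  0  0  |  -1 ]
  [ 0  1  0  0  |   5 ]
  [ 0  0  1  0  |  -3 ]
  [ 0  0  0  1  |   1 ]
Reading off the last column: x = -1, y = 5, z = -3, w = 1.

(-1, 5, -3, 1)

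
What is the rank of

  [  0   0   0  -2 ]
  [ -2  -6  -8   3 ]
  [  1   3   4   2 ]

rank = 2

R1 <-> R2
  [ -2  -6  -8   3 ]
  [  0   0   0  -2 ]
  [  1   3   4   2 ]
R1 -> -1/2·R1
  [ 1  3  4  -3/2 ]
  [ 0  0  0    -2 ]
  [ 1  3  4     2 ]
R3 -> R3 − R1
  [ 1  3  4  -3/2 ]
  [ 0  0  0    -2 ]
  [ 0  0  0   7/2 ]
R2 -> -1/2·R2
  [ 1  3  4  -3/2 ]
  [ 0  0  0     1 ]
  [ 0  0  0   7/2 ]
R3 -> R3 − 7/2·R2
  [ 1  3  4  -3/2 ]
  [ 0  0  0     1 ]
  [ 0  0  0     0 ]
R1 -> R1 + 3/2·R2
  [ 1  3  4  0 ]
  [ 0  0  0  1 ]
  [ 0  0  0  0 ]
The reduced form has 2 nonzero rows.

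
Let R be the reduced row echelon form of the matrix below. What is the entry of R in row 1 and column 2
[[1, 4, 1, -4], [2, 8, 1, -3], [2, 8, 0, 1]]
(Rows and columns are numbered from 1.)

4

r2 → r2 − 2·r1
  [ 1  4   1  -4 ]
  [ 0  0  -1   5 ]
  [ 2  8   0   1 ]
r3 → r3 − 2·r1
  [ 1  4   1  -4 ]
  [ 0  0  -1   5 ]
  [ 0  0  -2   9 ]
r2 → -1·r2
  [ 1  4   1  -4 ]
  [ 0  0   1  -5 ]
  [ 0  0  -2   9 ]
r3 → r3 + 2·r2
  [ 1  4  1  -4 ]
  [ 0  0  1  -5 ]
  [ 0  0  0  -1 ]
r3 → -1·r3
  [ 1  4  1  -4 ]
  [ 0  0  1  -5 ]
  [ 0  0  0   1 ]
r2 → r2 + 5·r3
  [ 1  4  1  -4 ]
  [ 0  0  1   0 ]
  [ 0  0  0   1 ]
r1 → r1 + 4·r3
  [ 1  4  1  0 ]
  [ 0  0  1  0 ]
  [ 0  0  0  1 ]
r1 → r1 − r2
  [ 1  4  0  0 ]
  [ 0  0  1  0 ]
  [ 0  0  0  1 ]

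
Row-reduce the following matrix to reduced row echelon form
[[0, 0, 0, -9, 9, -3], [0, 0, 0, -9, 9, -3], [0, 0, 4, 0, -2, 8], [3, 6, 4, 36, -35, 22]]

[[1, 2, 0, 0, 1, 2/3], [0, 0, 1, 0, -1/2, 2], [0, 0, 0, 1, -1, 1/3], [0, 0, 0, 0, 0, 0]]

Swap r1 and r4.
  [ 3  6  4  36  -35  22 ]
  [ 0  0  0  -9    9  -3 ]
  [ 0  0  4   0   -2   8 ]
  [ 0  0  0  -9    9  -3 ]
Multiply r1 by 1/3.
  [ 1  2  4/3  12  -35/3  22/3 ]
  [ 0  0    0  -9      9    -3 ]
  [ 0  0    4   0     -2     8 ]
  [ 0  0    0  -9      9    -3 ]
Swap r2 and r3.
  [ 1  2  4/3  12  -35/3  22/3 ]
  [ 0  0    4   0     -2     8 ]
  [ 0  0    0  -9      9    -3 ]
  [ 0  0    0  -9      9    -3 ]
Multiply r2 by 1/4.
  [ 1  2  4/3  12  -35/3  22/3 ]
  [ 0  0    1   0   -1/2     2 ]
  [ 0  0    0  -9      9    -3 ]
  [ 0  0    0  -9      9    -3 ]
Multiply r3 by -1/9.
  [ 1  2  4/3  12  -35/3  22/3 ]
  [ 0  0    1   0   -1/2     2 ]
  [ 0  0    0   1     -1   1/3 ]
  [ 0  0    0  -9      9    -3 ]
Add 9 times r3 to r4.
  [ 1  2  4/3  12  -35/3  22/3 ]
  [ 0  0    1   0   -1/2     2 ]
  [ 0  0    0   1     -1   1/3 ]
  [ 0  0    0   0      0     0 ]
Subtract 12 times r3 from r1.
  [ 1  2  4/3  0   1/3  10/3 ]
  [ 0  0    1  0  -1/2     2 ]
  [ 0  0    0  1    -1   1/3 ]
  [ 0  0    0  0     0     0 ]
Subtract 4/3 times r2 from r1.
  [ 1  2  0  0     1  2/3 ]
  [ 0  0  1  0  -1/2    2 ]
  [ 0  0  0  1    -1  1/3 ]
  [ 0  0  0  0     0    0 ]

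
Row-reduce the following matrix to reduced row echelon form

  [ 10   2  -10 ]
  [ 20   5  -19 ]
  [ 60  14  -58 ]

[[1, 0, -6/5], [0, 1, 1], [0, 0, 0]]

r1 → 1/10·r1
r2 → r2 − 20·r1
r3 → r3 − 60·r1
r3 → r3 − 2·r2
r1 → r1 − 1/5·r2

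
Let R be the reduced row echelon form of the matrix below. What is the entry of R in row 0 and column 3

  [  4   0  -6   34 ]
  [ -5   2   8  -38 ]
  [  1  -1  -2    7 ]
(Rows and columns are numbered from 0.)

4

R1 → 1/4·R1
  [  1   0  -3/2  17/2 ]
  [ -5   2     8   -38 ]
  [  1  -1    -2     7 ]
R2 → R2 + 5·R1
  [ 1   0  -3/2  17/2 ]
  [ 0   2   1/2   9/2 ]
  [ 1  -1    -2     7 ]
R3 → R3 − R1
  [ 1   0  -3/2  17/2 ]
  [ 0   2   1/2   9/2 ]
  [ 0  -1  -1/2  -3/2 ]
R2 → 1/2·R2
  [ 1   0  -3/2  17/2 ]
  [ 0   1   1/4   9/4 ]
  [ 0  -1  -1/2  -3/2 ]
R3 → R3 + R2
  [ 1  0  -3/2  17/2 ]
  [ 0  1   1/4   9/4 ]
  [ 0  0  -1/4   3/4 ]
R3 → -4·R3
  [ 1  0  -3/2  17/2 ]
  [ 0  1   1/4   9/4 ]
  [ 0  0     1    -3 ]
R2 → R2 − 1/4·R3
  [ 1  0  -3/2  17/2 ]
  [ 0  1     0     3 ]
  [ 0  0     1    -3 ]
R1 → R1 + 3/2·R3
  [ 1  0  0   4 ]
  [ 0  1  0   3 ]
  [ 0  0  1  -3 ]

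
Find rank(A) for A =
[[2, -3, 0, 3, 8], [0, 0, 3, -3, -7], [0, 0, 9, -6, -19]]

ρ1 -> 1/2·ρ1
ρ2 -> 1/3·ρ2
ρ3 -> ρ3 − 9·ρ2
ρ3 -> 1/3·ρ3
ρ2 -> ρ2 + ρ3
ρ1 -> ρ1 − 3/2·ρ3
The reduced form has 3 nonzero rows.

rank = 3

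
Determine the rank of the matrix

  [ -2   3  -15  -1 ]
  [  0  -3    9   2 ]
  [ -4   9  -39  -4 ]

rank = 2

Multiply R1 by -1/2.
Add 4 times R1 to R3.
Multiply R2 by -1/3.
Subtract 3 times R2 from R3.
Add 3/2 times R2 to R1.
The reduced form has 2 nonzero rows.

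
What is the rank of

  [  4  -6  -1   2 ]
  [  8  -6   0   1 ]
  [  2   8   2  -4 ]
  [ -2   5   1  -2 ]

ρ1 → 1/4·ρ1
ρ2 → ρ2 − 8·ρ1
ρ3 → ρ3 − 2·ρ1
ρ4 → ρ4 + 2·ρ1
ρ2 → 1/6·ρ2
ρ3 → ρ3 − 11·ρ2
ρ4 → ρ4 − 2·ρ2
ρ3 → -6/7·ρ3
ρ4 → ρ4 + 1/6·ρ3
ρ4 → -14·ρ4
ρ3 → ρ3 + 3/7·ρ4
ρ2 → ρ2 + 1/2·ρ4
ρ1 → ρ1 − 1/2·ρ4
ρ2 → ρ2 − 1/3·ρ3
ρ1 → ρ1 + 1/4·ρ3
ρ1 → ρ1 + 3/2·ρ2
The reduced form has 4 nonzero rows.

rank = 4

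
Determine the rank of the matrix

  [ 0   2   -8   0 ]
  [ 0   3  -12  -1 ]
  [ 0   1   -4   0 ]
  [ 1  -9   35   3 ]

rank = 3

ρ1 <=> ρ4
  [ 1  -9   35   3 ]
  [ 0   3  -12  -1 ]
  [ 0   1   -4   0 ]
  [ 0   2   -8   0 ]
ρ2 := 1/3·ρ2
  [ 1  -9  35     3 ]
  [ 0   1  -4  -1/3 ]
  [ 0   1  -4     0 ]
  [ 0   2  -8     0 ]
ρ3 := ρ3 − ρ2
  [ 1  -9  35     3 ]
  [ 0   1  -4  -1/3 ]
  [ 0   0   0   1/3 ]
  [ 0   2  -8     0 ]
ρ4 := ρ4 − 2·ρ2
  [ 1  -9  35     3 ]
  [ 0   1  -4  -1/3 ]
  [ 0   0   0   1/3 ]
  [ 0   0   0   2/3 ]
ρ3 := 3·ρ3
  [ 1  -9  35     3 ]
  [ 0   1  -4  -1/3 ]
  [ 0   0   0     1 ]
  [ 0   0   0   2/3 ]
ρ4 := ρ4 − 2/3·ρ3
  [ 1  -9  35     3 ]
  [ 0   1  -4  -1/3 ]
  [ 0   0   0     1 ]
  [ 0   0   0     0 ]
ρ2 := ρ2 + 1/3·ρ3
  [ 1  -9  35  3 ]
  [ 0   1  -4  0 ]
  [ 0   0   0  1 ]
  [ 0   0   0  0 ]
ρ1 := ρ1 − 3·ρ3
  [ 1  -9  35  0 ]
  [ 0   1  -4  0 ]
  [ 0   0   0  1 ]
  [ 0   0   0  0 ]
ρ1 := ρ1 + 9·ρ2
  [ 1  0  -1  0 ]
  [ 0  1  -4  0 ]
  [ 0  0   0  1 ]
  [ 0  0   0  0 ]
The reduced form has 3 nonzero rows.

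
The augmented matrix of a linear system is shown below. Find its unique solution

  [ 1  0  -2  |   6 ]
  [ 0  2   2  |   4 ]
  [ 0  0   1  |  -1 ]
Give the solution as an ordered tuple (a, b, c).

(4, 3, -1)

r2 → 1/2·r2
  [ 1  0  -2  |   6 ]
  [ 0  1   1  |   2 ]
  [ 0  0   1  |  -1 ]
r2 → r2 − r3
  [ 1  0  -2  |   6 ]
  [ 0  1   0  |   3 ]
  [ 0  0   1  |  -1 ]
r1 → r1 + 2·r3
  [ 1  0  0  |   4 ]
  [ 0  1  0  |   3 ]
  [ 0  0  1  |  -1 ]
Reading off the last column: a = 4, b = 3, c = -1.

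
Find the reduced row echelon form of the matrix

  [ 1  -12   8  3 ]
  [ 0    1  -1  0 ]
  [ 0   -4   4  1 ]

[[1, 0, -4, 0], [0, 1, -1, 0], [0, 0, 0, 1]]

R3 ← R3 + 4·R2
  [ 1  -12   8  3 ]
  [ 0    1  -1  0 ]
  [ 0    0   0  1 ]
R1 ← R1 − 3·R3
  [ 1  -12   8  0 ]
  [ 0    1  -1  0 ]
  [ 0    0   0  1 ]
R1 ← R1 + 12·R2
  [ 1  0  -4  0 ]
  [ 0  1  -1  0 ]
  [ 0  0   0  1 ]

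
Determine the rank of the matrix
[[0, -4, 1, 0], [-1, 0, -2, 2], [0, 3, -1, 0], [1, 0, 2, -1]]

rank = 4

R1 <-> R2
  [ -1   0  -2   2 ]
  [  0  -4   1   0 ]
  [  0   3  -1   0 ]
  [  1   0   2  -1 ]
R1 → -1·R1
  [ 1   0   2  -2 ]
  [ 0  -4   1   0 ]
  [ 0   3  -1   0 ]
  [ 1   0   2  -1 ]
R4 → R4 − R1
  [ 1   0   2  -2 ]
  [ 0  -4   1   0 ]
  [ 0   3  -1   0 ]
  [ 0   0   0   1 ]
R2 → -1/4·R2
  [ 1  0     2  -2 ]
  [ 0  1  -1/4   0 ]
  [ 0  3    -1   0 ]
  [ 0  0     0   1 ]
R3 → R3 − 3·R2
  [ 1  0     2  -2 ]
  [ 0  1  -1/4   0 ]
  [ 0  0  -1/4   0 ]
  [ 0  0     0   1 ]
R3 → -4·R3
  [ 1  0     2  -2 ]
  [ 0  1  -1/4   0 ]
  [ 0  0     1   0 ]
  [ 0  0     0   1 ]
R1 → R1 + 2·R4
  [ 1  0     2  0 ]
  [ 0  1  -1/4  0 ]
  [ 0  0     1  0 ]
  [ 0  0     0  1 ]
R2 → R2 + 1/4·R3
  [ 1  0  2  0 ]
  [ 0  1  0  0 ]
  [ 0  0  1  0 ]
  [ 0  0  0  1 ]
R1 → R1 − 2·R3
  [ 1  0  0  0 ]
  [ 0  1  0  0 ]
  [ 0  0  1  0 ]
  [ 0  0  0  1 ]
The reduced form has 4 nonzero rows.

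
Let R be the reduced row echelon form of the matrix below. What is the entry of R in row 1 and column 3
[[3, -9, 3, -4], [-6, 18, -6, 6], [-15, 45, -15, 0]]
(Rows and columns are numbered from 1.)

R1 ← 1/3·R1
  [   1  -3    1  -4/3 ]
  [  -6  18   -6     6 ]
  [ -15  45  -15     0 ]
R2 ← R2 + 6·R1
  [   1  -3    1  -4/3 ]
  [   0   0    0    -2 ]
  [ -15  45  -15     0 ]
R3 ← R3 + 15·R1
  [ 1  -3  1  -4/3 ]
  [ 0   0  0    -2 ]
  [ 0   0  0   -20 ]
R2 ← -1/2·R2
  [ 1  -3  1  -4/3 ]
  [ 0   0  0     1 ]
  [ 0   0  0   -20 ]
R3 ← R3 + 20·R2
  [ 1  -3  1  -4/3 ]
  [ 0   0  0     1 ]
  [ 0   0  0     0 ]
R1 ← R1 + 4/3·R2
  [ 1  -3  1  0 ]
  [ 0   0  0  1 ]
  [ 0   0  0  0 ]

1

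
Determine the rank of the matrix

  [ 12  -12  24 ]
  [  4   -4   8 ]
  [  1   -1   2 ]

rank = 1

R1 -> 1/12·R1
  [ 1  -1  2 ]
  [ 4  -4  8 ]
  [ 1  -1  2 ]
R2 -> R2 − 4·R1
  [ 1  -1  2 ]
  [ 0   0  0 ]
  [ 1  -1  2 ]
R3 -> R3 − R1
  [ 1  -1  2 ]
  [ 0   0  0 ]
  [ 0   0  0 ]
The reduced form has 1 nonzero row.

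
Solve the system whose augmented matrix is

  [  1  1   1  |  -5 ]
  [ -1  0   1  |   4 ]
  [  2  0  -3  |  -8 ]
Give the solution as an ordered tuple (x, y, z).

R2 -> R2 + R1
R3 -> R3 − 2·R1
R3 -> R3 + 2·R2
R3 -> -1·R3
R2 -> R2 − 2·R3
R1 -> R1 − R3
R1 -> R1 − R2
Reading off the last column: x = -4, y = -1, z = 0.

(-4, -1, 0)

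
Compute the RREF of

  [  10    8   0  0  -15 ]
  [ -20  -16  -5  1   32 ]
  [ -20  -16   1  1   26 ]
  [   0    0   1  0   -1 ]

Multiply R1 by 1/10.
  [   1  4/5   0  0  -3/2 ]
  [ -20  -16  -5  1    32 ]
  [ -20  -16   1  1    26 ]
  [   0    0   1  0    -1 ]
Add 20 times R1 to R2.
  [   1  4/5   0  0  -3/2 ]
  [   0    0  -5  1     2 ]
  [ -20  -16   1  1    26 ]
  [   0    0   1  0    -1 ]
Add 20 times R1 to R3.
  [ 1  4/5   0  0  -3/2 ]
  [ 0    0  -5  1     2 ]
  [ 0    0   1  1    -4 ]
  [ 0    0   1  0    -1 ]
Multiply R2 by -1/5.
  [ 1  4/5  0     0  -3/2 ]
  [ 0    0  1  -1/5  -2/5 ]
  [ 0    0  1     1    -4 ]
  [ 0    0  1     0    -1 ]
Subtract R2 from R3.
  [ 1  4/5  0     0   -3/2 ]
  [ 0    0  1  -1/5   -2/5 ]
  [ 0    0  0   6/5  -18/5 ]
  [ 0    0  1     0     -1 ]
Subtract R2 from R4.
  [ 1  4/5  0     0   -3/2 ]
  [ 0    0  1  -1/5   -2/5 ]
  [ 0    0  0   6/5  -18/5 ]
  [ 0    0  0   1/5   -3/5 ]
Multiply R3 by 5/6.
  [ 1  4/5  0     0  -3/2 ]
  [ 0    0  1  -1/5  -2/5 ]
  [ 0    0  0     1    -3 ]
  [ 0    0  0   1/5  -3/5 ]
Subtract 1/5 times R3 from R4.
  [ 1  4/5  0     0  -3/2 ]
  [ 0    0  1  -1/5  -2/5 ]
  [ 0    0  0     1    -3 ]
  [ 0    0  0     0     0 ]
Add 1/5 times R3 to R2.
  [ 1  4/5  0  0  -3/2 ]
  [ 0    0  1  0    -1 ]
  [ 0    0  0  1    -3 ]
  [ 0    0  0  0     0 ]

[[1, 4/5, 0, 0, -3/2], [0, 0, 1, 0, -1], [0, 0, 0, 1, -3], [0, 0, 0, 0, 0]]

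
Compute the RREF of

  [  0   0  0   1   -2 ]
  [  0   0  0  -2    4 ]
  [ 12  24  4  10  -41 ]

R1 <-> R3
  [ 12  24  4  10  -41 ]
  [  0   0  0  -2    4 ]
  [  0   0  0   1   -2 ]
R1 -> 1/12·R1
  [ 1  2  1/3  5/6  -41/12 ]
  [ 0  0    0   -2       4 ]
  [ 0  0    0    1      -2 ]
R2 -> -1/2·R2
  [ 1  2  1/3  5/6  -41/12 ]
  [ 0  0    0    1      -2 ]
  [ 0  0    0    1      -2 ]
R3 -> R3 − R2
  [ 1  2  1/3  5/6  -41/12 ]
  [ 0  0    0    1      -2 ]
  [ 0  0    0    0       0 ]
R1 -> R1 − 5/6·R2
  [ 1  2  1/3  0  -7/4 ]
  [ 0  0    0  1    -2 ]
  [ 0  0    0  0     0 ]

[[1, 2, 1/3, 0, -7/4], [0, 0, 0, 1, -2], [0, 0, 0, 0, 0]]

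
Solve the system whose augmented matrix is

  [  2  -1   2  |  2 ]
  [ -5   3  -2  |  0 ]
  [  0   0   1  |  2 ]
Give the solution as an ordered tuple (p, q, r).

Multiply R1 by 1/2.
Add 5 times R1 to R2.
Multiply R2 by 2.
Subtract 6 times R3 from R2.
Subtract R3 from R1.
Add 1/2 times R2 to R1.
Reading off the last column: p = -2, q = -2, r = 2.

(-2, -2, 2)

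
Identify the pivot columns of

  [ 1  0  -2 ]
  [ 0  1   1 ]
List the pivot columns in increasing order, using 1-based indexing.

Pivot columns are the columns containing a leading 1.

1, 2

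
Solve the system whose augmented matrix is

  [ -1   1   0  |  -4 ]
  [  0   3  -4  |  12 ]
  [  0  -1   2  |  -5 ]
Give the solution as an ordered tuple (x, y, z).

(6, 2, -3/2)

Multiply R1 by -1.
Multiply R2 by 1/3.
Add R2 to R3.
Multiply R3 by 3/2.
Add 4/3 times R3 to R2.
Add R2 to R1.
Reading off the last column: x = 6, y = 2, z = -3/2.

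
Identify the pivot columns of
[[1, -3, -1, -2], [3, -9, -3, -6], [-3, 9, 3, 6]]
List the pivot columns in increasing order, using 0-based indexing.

r2 ← r2 − 3·r1
  [  1  -3  -1  -2 ]
  [  0   0   0   0 ]
  [ -3   9   3   6 ]
r3 ← r3 + 3·r1
  [ 1  -3  -1  -2 ]
  [ 0   0   0   0 ]
  [ 0   0   0   0 ]
Pivot columns are the columns containing a leading 1.

0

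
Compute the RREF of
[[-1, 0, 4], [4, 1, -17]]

R1 -> -1·R1
R2 -> R2 − 4·R1

[[1, 0, -4], [0, 1, -1]]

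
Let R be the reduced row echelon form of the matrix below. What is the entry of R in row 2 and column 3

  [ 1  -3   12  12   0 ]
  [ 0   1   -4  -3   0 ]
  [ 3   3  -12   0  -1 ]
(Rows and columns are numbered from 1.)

r3 → r3 − 3·r1
  [ 1  -3   12   12   0 ]
  [ 0   1   -4   -3   0 ]
  [ 0  12  -48  -36  -1 ]
r3 → r3 − 12·r2
  [ 1  -3  12  12   0 ]
  [ 0   1  -4  -3   0 ]
  [ 0   0   0   0  -1 ]
r3 → -1·r3
  [ 1  -3  12  12  0 ]
  [ 0   1  -4  -3  0 ]
  [ 0   0   0   0  1 ]
r1 → r1 + 3·r2
  [ 1  0   0   3  0 ]
  [ 0  1  -4  -3  0 ]
  [ 0  0   0   0  1 ]

-4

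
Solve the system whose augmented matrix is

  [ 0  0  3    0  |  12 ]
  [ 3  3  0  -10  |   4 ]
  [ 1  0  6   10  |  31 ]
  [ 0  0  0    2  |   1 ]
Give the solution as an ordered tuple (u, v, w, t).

R1 <-> R2
  [ 3  3  0  -10  |   4 ]
  [ 0  0  3    0  |  12 ]
  [ 1  0  6   10  |  31 ]
  [ 0  0  0    2  |   1 ]
R1 -> 1/3·R1
  [ 1  1  0  -10/3  |  4/3 ]
  [ 0  0  3      0  |   12 ]
  [ 1  0  6     10  |   31 ]
  [ 0  0  0      2  |    1 ]
R3 -> R3 − R1
  [ 1   1  0  -10/3  |   4/3 ]
  [ 0   0  3      0  |    12 ]
  [ 0  -1  6   40/3  |  89/3 ]
  [ 0   0  0      2  |     1 ]
R2 <-> R3
  [ 1   1  0  -10/3  |   4/3 ]
  [ 0  -1  6   40/3  |  89/3 ]
  [ 0   0  3      0  |    12 ]
  [ 0   0  0      2  |     1 ]
R2 -> -1·R2
  [ 1  1   0  -10/3  |    4/3 ]
  [ 0  1  -6  -40/3  |  -89/3 ]
  [ 0  0   3      0  |     12 ]
  [ 0  0   0      2  |      1 ]
R3 -> 1/3·R3
  [ 1  1   0  -10/3  |    4/3 ]
  [ 0  1  -6  -40/3  |  -89/3 ]
  [ 0  0   1      0  |      4 ]
  [ 0  0   0      2  |      1 ]
R4 -> 1/2·R4
  [ 1  1   0  -10/3  |    4/3 ]
  [ 0  1  -6  -40/3  |  -89/3 ]
  [ 0  0   1      0  |      4 ]
  [ 0  0   0      1  |    1/2 ]
R2 -> R2 + 40/3·R4
  [ 1  1   0  -10/3  |  4/3 ]
  [ 0  1  -6      0  |  -23 ]
  [ 0  0   1      0  |    4 ]
  [ 0  0   0      1  |  1/2 ]
R1 -> R1 + 10/3·R4
  [ 1  1   0  0  |    3 ]
  [ 0  1  -6  0  |  -23 ]
  [ 0  0   1  0  |    4 ]
  [ 0  0   0  1  |  1/2 ]
R2 -> R2 + 6·R3
  [ 1  1  0  0  |    3 ]
  [ 0  1  0  0  |    1 ]
  [ 0  0  1  0  |    4 ]
  [ 0  0  0  1  |  1/2 ]
R1 -> R1 − R2
  [ 1  0  0  0  |    2 ]
  [ 0  1  0  0  |    1 ]
  [ 0  0  1  0  |    4 ]
  [ 0  0  0  1  |  1/2 ]
Reading off the last column: u = 2, v = 1, w = 4, t = 1/2.

(2, 1, 4, 1/2)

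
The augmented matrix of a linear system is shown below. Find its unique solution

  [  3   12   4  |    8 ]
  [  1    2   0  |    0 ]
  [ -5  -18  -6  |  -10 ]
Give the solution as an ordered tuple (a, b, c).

(-4, 2, -1)

r1 := 1/3·r1
  [  1    4  4/3  |  8/3 ]
  [  1    2    0  |    0 ]
  [ -5  -18   -6  |  -10 ]
r2 := r2 − r1
  [  1    4   4/3  |   8/3 ]
  [  0   -2  -4/3  |  -8/3 ]
  [ -5  -18    -6  |   -10 ]
r3 := r3 + 5·r1
  [ 1   4   4/3  |   8/3 ]
  [ 0  -2  -4/3  |  -8/3 ]
  [ 0   2   2/3  |  10/3 ]
r2 := -1/2·r2
  [ 1  4  4/3  |   8/3 ]
  [ 0  1  2/3  |   4/3 ]
  [ 0  2  2/3  |  10/3 ]
r3 := r3 − 2·r2
  [ 1  4   4/3  |  8/3 ]
  [ 0  1   2/3  |  4/3 ]
  [ 0  0  -2/3  |  2/3 ]
r3 := -3/2·r3
  [ 1  4  4/3  |  8/3 ]
  [ 0  1  2/3  |  4/3 ]
  [ 0  0    1  |   -1 ]
r2 := r2 − 2/3·r3
  [ 1  4  4/3  |  8/3 ]
  [ 0  1    0  |    2 ]
  [ 0  0    1  |   -1 ]
r1 := r1 − 4/3·r3
  [ 1  4  0  |   4 ]
  [ 0  1  0  |   2 ]
  [ 0  0  1  |  -1 ]
r1 := r1 − 4·r2
  [ 1  0  0  |  -4 ]
  [ 0  1  0  |   2 ]
  [ 0  0  1  |  -1 ]
Reading off the last column: a = -4, b = 2, c = -1.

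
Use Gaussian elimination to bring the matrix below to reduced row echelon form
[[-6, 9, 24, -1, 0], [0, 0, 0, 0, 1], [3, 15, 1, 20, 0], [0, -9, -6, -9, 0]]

R1 → -1/6·R1
  [ 1  -3/2  -4  1/6  0 ]
  [ 0     0   0    0  1 ]
  [ 3    15   1   20  0 ]
  [ 0    -9  -6   -9  0 ]
R3 → R3 − 3·R1
  [ 1  -3/2  -4   1/6  0 ]
  [ 0     0   0     0  1 ]
  [ 0  39/2  13  39/2  0 ]
  [ 0    -9  -6    -9  0 ]
R2 <-> R3
  [ 1  -3/2  -4   1/6  0 ]
  [ 0  39/2  13  39/2  0 ]
  [ 0     0   0     0  1 ]
  [ 0    -9  -6    -9  0 ]
R2 → 2/39·R2
  [ 1  -3/2   -4  1/6  0 ]
  [ 0     1  2/3    1  0 ]
  [ 0     0    0    0  1 ]
  [ 0    -9   -6   -9  0 ]
R4 → R4 + 9·R2
  [ 1  -3/2   -4  1/6  0 ]
  [ 0     1  2/3    1  0 ]
  [ 0     0    0    0  1 ]
  [ 0     0    0    0  0 ]
R1 → R1 + 3/2·R2
  [ 1  0   -3  5/3  0 ]
  [ 0  1  2/3    1  0 ]
  [ 0  0    0    0  1 ]
  [ 0  0    0    0  0 ]

[[1, 0, -3, 5/3, 0], [0, 1, 2/3, 1, 0], [0, 0, 0, 0, 1], [0, 0, 0, 0, 0]]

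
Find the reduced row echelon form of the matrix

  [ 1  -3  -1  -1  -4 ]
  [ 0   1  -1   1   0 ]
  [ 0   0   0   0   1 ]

Add 4 times R3 to R1.
Add 3 times R2 to R1.

[[1, 0, -4, 2, 0], [0, 1, -1, 1, 0], [0, 0, 0, 0, 1]]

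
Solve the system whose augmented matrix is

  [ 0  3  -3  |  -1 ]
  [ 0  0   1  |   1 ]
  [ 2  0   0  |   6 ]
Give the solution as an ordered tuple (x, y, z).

(3, 2/3, 1)

Swap r1 and r3.
  [ 2  0   0  |   6 ]
  [ 0  0   1  |   1 ]
  [ 0  3  -3  |  -1 ]
Multiply r1 by 1/2.
  [ 1  0   0  |   3 ]
  [ 0  0   1  |   1 ]
  [ 0  3  -3  |  -1 ]
Swap r2 and r3.
  [ 1  0   0  |   3 ]
  [ 0  3  -3  |  -1 ]
  [ 0  0   1  |   1 ]
Multiply r2 by 1/3.
  [ 1  0   0  |     3 ]
  [ 0  1  -1  |  -1/3 ]
  [ 0  0   1  |     1 ]
Add r3 to r2.
  [ 1  0  0  |    3 ]
  [ 0  1  0  |  2/3 ]
  [ 0  0  1  |    1 ]
Reading off the last column: x = 3, y = 2/3, z = 1.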